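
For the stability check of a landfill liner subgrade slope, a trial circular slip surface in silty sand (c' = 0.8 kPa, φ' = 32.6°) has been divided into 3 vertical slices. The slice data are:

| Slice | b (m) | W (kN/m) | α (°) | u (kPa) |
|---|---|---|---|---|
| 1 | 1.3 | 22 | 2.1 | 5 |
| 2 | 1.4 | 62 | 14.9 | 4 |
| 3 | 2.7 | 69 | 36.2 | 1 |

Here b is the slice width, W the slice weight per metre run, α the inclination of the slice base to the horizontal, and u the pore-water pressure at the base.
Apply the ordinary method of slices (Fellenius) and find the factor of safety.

FS = 1.44

Ordinary method of slices: FS = Σ[c'·Δl_i + (W_i cosα_i − u_i·Δl_i)·tanφ'] / Σ W_i sinα_i, with Δl_i = b_i / cosα_i.
Slice 1: Δl = 1.3/cos2.1° = 1.301 m; N'_1 = 22·cos2.1° − 5·1.301 = 15.5; c'Δl = 1.04; W sinα = 0.8
Slice 2: Δl = 1.4/cos14.9° = 1.449 m; N'_2 = 62·cos14.9° − 4·1.449 = 54.1; c'Δl = 1.16; W sinα = 15.9
Slice 3: Δl = 2.7/cos36.2° = 3.346 m; N'_3 = 69·cos36.2° − 1·3.346 = 52.3; c'Δl = 2.68; W sinα = 40.8
Σc'Δl = 4.9 kN/m; ΣN' = 121.9 kN/m; ΣW sinα = 57.5 kN/m
Resisting = 4.9 + 121.9·tan32.6° = 4.9 + 78.0 = 82.9 kN/m
FS = 82.9 / 57.5 = 1.441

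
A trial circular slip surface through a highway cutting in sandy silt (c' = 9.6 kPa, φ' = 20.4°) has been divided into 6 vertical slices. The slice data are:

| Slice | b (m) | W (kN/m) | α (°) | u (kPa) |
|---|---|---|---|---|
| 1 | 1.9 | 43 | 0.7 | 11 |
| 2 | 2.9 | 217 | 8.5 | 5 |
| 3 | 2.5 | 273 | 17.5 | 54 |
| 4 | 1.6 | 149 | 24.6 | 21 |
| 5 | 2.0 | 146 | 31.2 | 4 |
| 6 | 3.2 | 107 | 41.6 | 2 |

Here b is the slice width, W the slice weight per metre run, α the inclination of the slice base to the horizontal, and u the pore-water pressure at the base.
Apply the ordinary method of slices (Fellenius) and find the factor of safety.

FS = 1.19

Ordinary method of slices: FS = Σ[c'·Δl_i + (W_i cosα_i − u_i·Δl_i)·tanφ'] / Σ W_i sinα_i, with Δl_i = b_i / cosα_i.
Slice 1: Δl = 1.9/cos0.7° = 1.900 m; N'_1 = 43·cos0.7° − 11·1.900 = 22.1; c'Δl = 18.24; W sinα = 0.5
Slice 2: Δl = 2.9/cos8.5° = 2.932 m; N'_2 = 217·cos8.5° − 5·2.932 = 200.0; c'Δl = 28.15; W sinα = 32.1
Slice 3: Δl = 2.5/cos17.5° = 2.621 m; N'_3 = 273·cos17.5° − 54·2.621 = 118.8; c'Δl = 25.16; W sinα = 82.1
Slice 4: Δl = 1.6/cos24.6° = 1.760 m; N'_4 = 149·cos24.6° − 21·1.760 = 98.5; c'Δl = 16.89; W sinα = 62.0
Slice 5: Δl = 2.0/cos31.2° = 2.338 m; N'_5 = 146·cos31.2° − 4·2.338 = 115.5; c'Δl = 22.45; W sinα = 75.6
Slice 6: Δl = 3.2/cos41.6° = 4.279 m; N'_6 = 107·cos41.6° − 2·4.279 = 71.5; c'Δl = 41.08; W sinα = 71.0
Σc'Δl = 152.0 kN/m; ΣN' = 626.4 kN/m; ΣW sinα = 323.4 kN/m
Resisting = 152.0 + 626.4·tan20.4° = 152.0 + 232.9 = 384.9 kN/m
FS = 384.9 / 323.4 = 1.190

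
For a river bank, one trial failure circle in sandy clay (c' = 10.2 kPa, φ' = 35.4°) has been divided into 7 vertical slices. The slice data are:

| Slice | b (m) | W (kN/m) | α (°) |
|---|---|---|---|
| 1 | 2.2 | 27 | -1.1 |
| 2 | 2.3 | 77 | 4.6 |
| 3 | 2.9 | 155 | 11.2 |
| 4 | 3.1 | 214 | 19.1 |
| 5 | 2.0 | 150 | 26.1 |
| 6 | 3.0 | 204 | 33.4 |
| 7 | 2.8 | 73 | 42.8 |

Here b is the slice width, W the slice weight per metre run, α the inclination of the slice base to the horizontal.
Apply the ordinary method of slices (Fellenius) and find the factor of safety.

FS = 2.36

Ordinary method of slices: FS = Σ[c'·Δl_i + (W_i cosα_i)·tanφ'] / Σ W_i sinα_i, with Δl_i = b_i / cosα_i.
Slice 1: Δl = 2.2/cos(-1.1°) = 2.200 m; N'_1 = 27·cos(-1.1°) = 27.0; c'Δl = 22.44; W sinα = -0.5
Slice 2: Δl = 2.3/cos4.6° = 2.307 m; N'_2 = 77·cos4.6° = 76.8; c'Δl = 23.54; W sinα = 6.2
Slice 3: Δl = 2.9/cos11.2° = 2.956 m; N'_3 = 155·cos11.2° = 152.0; c'Δl = 30.15; W sinα = 30.1
Slice 4: Δl = 3.1/cos19.1° = 3.281 m; N'_4 = 214·cos19.1° = 202.2; c'Δl = 33.46; W sinα = 70.0
Slice 5: Δl = 2.0/cos26.1° = 2.227 m; N'_5 = 150·cos26.1° = 134.7; c'Δl = 22.72; W sinα = 66.0
Slice 6: Δl = 3.0/cos33.4° = 3.593 m; N'_6 = 204·cos33.4° = 170.3; c'Δl = 36.65; W sinα = 112.3
Slice 7: Δl = 2.8/cos42.8° = 3.816 m; N'_7 = 73·cos42.8° = 53.6; c'Δl = 38.92; W sinα = 49.6
Σc'Δl = 207.9 kN/m; ΣN' = 816.6 kN/m; ΣW sinα = 333.7 kN/m
Resisting = 207.9 + 816.6·tan35.4° = 207.9 + 580.3 = 788.2 kN/m
FS = 788.2 / 333.7 = 2.362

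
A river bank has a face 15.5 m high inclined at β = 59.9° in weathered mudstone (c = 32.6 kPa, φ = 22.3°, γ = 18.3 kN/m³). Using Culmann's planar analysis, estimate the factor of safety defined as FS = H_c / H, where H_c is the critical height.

FS = 1.77

H_c = (4c/γ) · sinβ cosφ / [1 − cos(β − φ)]
    = (4·32.6/18.3) · sin59.9°·cos22.3° / [1 − cos37.6°]
    = 7.126 · 0.8004 / 0.2077 = 27.46 m
FS = H_c / H = 27.46 / 15.5 = 1.772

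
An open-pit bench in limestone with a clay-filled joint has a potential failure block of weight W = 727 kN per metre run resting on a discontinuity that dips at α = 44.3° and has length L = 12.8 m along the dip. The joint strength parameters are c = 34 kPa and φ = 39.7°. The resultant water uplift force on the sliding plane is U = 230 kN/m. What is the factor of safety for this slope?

FS = 1.33

Resolving the block weight along and normal to the plane and applying the Mohr–Coulomb strength on the joint:
N' = W cosα − U = 727·cos44.3° − 230 = 290.3 kN/m
Driving force T = W sinα = 727·sin44.3° = 507.7 kN/m
Resisting force R = c·L + N'·tanφ = 34·12.8 + 290.3·tan39.7° = 435.2 + 241.0 = 676.2 kN/m
FS = R / T = 676.2 / 507.7 = 1.332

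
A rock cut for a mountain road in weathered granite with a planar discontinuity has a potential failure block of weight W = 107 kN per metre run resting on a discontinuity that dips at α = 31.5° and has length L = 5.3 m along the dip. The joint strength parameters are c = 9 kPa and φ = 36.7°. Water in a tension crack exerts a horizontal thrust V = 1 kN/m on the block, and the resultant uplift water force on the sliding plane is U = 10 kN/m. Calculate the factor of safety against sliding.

Resolving the block weight along and normal to the plane and applying the Mohr–Coulomb strength on the joint:
N' = W cosα − U − V sinα = 107·cos31.5° − 10 − 1·sin31.5° = 80.7 kN/m
Driving force T = W sinα + V cosα = 107·sin31.5° + 1·cos31.5° = 56.8 kN/m
Resisting force R = c·L + N'·tanφ = 9·5.3 + 80.7·tan36.7° = 47.7 + 60.2 = 107.9 kN/m
FS = R / T = 107.9 / 56.8 = 1.900

FS = 1.90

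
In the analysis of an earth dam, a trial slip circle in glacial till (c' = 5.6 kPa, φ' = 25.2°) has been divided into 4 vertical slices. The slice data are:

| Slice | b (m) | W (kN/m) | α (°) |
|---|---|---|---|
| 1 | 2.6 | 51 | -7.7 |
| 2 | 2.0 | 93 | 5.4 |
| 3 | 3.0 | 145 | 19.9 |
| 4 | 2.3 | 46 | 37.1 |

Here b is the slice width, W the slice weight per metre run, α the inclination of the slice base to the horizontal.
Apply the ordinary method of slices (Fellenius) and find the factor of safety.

Ordinary method of slices: FS = Σ[c'·Δl_i + (W_i cosα_i)·tanφ'] / Σ W_i sinα_i, with Δl_i = b_i / cosα_i.
Slice 1: Δl = 2.6/cos(-7.7°) = 2.624 m; N'_1 = 51·cos(-7.7°) = 50.5; c'Δl = 14.69; W sinα = -6.8
Slice 2: Δl = 2.0/cos5.4° = 2.009 m; N'_2 = 93·cos5.4° = 92.6; c'Δl = 11.25; W sinα = 8.8
Slice 3: Δl = 3.0/cos19.9° = 3.191 m; N'_3 = 145·cos19.9° = 136.3; c'Δl = 17.87; W sinα = 49.4
Slice 4: Δl = 2.3/cos37.1° = 2.884 m; N'_4 = 46·cos37.1° = 36.7; c'Δl = 16.15; W sinα = 27.7
Σc'Δl = 60.0 kN/m; ΣN' = 316.2 kN/m; ΣW sinα = 79.0 kN/m
Resisting = 60.0 + 316.2·tan25.2° = 60.0 + 148.8 = 208.7 kN/m
FS = 208.7 / 79.0 = 2.641

FS = 2.64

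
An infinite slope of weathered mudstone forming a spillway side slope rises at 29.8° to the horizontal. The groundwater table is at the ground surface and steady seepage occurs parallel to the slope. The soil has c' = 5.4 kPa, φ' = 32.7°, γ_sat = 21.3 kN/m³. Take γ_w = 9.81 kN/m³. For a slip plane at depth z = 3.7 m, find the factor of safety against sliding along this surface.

With seepage parallel to the slope and the water table at the surface, the effective normal stress on the slip plane uses the buoyant unit weight γ' = γ_sat − γ_w while the driving shear stress uses γ_sat:
FS = [c' + γ' z cos²β tanφ'] / [γ_sat z sinβ cosβ]
γ' = 21.3 − 9.81 = 11.49 kN/m³
Numerator = 5.4 + 11.49·3.7·cos²29.8°·tan32.7° = 5.4 + 11.49·3.7·0.7530·0.6420 = 25.952 kPa
Denominator = 21.3·3.7·sin29.8°·cos29.8° = 21.3·3.7·0.4970·0.8678 = 33.987 kPa
FS = 25.952 / 33.987 = 0.764

FS = 0.76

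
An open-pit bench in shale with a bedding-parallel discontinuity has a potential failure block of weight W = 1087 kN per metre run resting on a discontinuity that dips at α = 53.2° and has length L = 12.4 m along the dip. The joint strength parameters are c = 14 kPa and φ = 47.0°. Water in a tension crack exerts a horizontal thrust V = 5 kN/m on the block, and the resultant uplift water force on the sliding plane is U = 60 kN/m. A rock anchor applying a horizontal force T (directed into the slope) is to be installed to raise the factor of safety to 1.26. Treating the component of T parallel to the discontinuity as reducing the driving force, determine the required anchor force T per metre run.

Resolving forces along and normal to the sliding plane, with the horizontal anchor force T adding T·sinα to the effective normal force and T·cosα acting up the plane against the driving force:
FS = [cL + (W cosα − U − V sinα + T sinα) tanφ] / [W sinα + V cosα − T cosα]
Without the anchor: N' = 587.1 kN/m, driving T_d = 873.4 kN/m, resisting R = 14·12.4 + 587.1·tan47.0° = 803.2 kN/m, FS = 0.92.
Setting FS = 1.26 and solving for T:
1.26·(873.4 − T cos53.2°) = 803.2 + T sin53.2°·tan47.0°
T·(sin53.2°·tan47.0° + 1.26·cos53.2°) = 1.26·873.4 − 803.2
T·(0.8007·1.0724 + 1.26·0.5990) = 1100.5 − 803.2 = 297.2
T·1.6134 = 297.2
T = 184.2 kN/m

T = 184 kN/m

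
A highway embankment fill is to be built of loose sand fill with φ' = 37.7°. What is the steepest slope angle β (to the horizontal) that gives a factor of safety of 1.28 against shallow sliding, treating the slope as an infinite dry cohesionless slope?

For an infinite dry cohesionless slope FS = tanφ'/tanβ, so tanβ = tanφ' / FS.
tanβ = tan37.7° / 1.28 = 0.7729 / 1.28 = 0.6038
β = arctan(0.6038) = 31.12°

β = 31.1°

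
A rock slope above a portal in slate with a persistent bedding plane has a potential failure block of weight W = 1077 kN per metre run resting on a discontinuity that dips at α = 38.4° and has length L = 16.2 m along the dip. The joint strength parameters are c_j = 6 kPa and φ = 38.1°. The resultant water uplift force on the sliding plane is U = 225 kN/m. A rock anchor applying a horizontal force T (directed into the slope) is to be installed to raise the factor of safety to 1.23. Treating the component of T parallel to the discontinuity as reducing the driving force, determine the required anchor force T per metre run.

Resolving forces along and normal to the sliding plane, with the horizontal anchor force T adding T·sinα to the effective normal force and T·cosα acting up the plane against the driving force:
FS = [c_jL + (W cosα − U + T sinα) tanφ] / [W sinα − T cosα]
Without the anchor: N' = 619.0 kN/m, driving T_d = 669.0 kN/m, resisting R = 6·16.2 + 619.0·tan38.1° = 582.6 kN/m, FS = 0.87.
Setting FS = 1.23 and solving for T:
1.23·(669.0 − T cos38.4°) = 582.6 + T sin38.4°·tan38.1°
T·(sin38.4°·tan38.1° + 1.23·cos38.4°) = 1.23·669.0 − 582.6
T·(0.6211·0.7841 + 1.23·0.7837) = 822.8 − 582.6 = 240.3
T·1.4510 = 240.3
T = 165.6 kN/m

T = 166 kN/m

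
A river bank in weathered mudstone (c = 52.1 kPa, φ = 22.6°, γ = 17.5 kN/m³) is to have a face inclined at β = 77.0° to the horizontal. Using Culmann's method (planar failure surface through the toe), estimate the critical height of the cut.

H_c = 25.64 m

Culmann's analysis gives the critical failure plane at α_cr = (β + φ)/2 = (77.0 + 22.6)/2 = 49.8°, and the critical height
H_c = (4c/γ) · sinβ cosφ / [1 − cos(β − φ)]
    = (4·52.1/17.5) · sin77.0°·cos22.6° / [1 − cos(54.4°)]
    = 11.909 · 0.9744·0.9232 / [1 − 0.5821]
    = 11.909 · 0.8995 / 0.4179
    = 25.64 m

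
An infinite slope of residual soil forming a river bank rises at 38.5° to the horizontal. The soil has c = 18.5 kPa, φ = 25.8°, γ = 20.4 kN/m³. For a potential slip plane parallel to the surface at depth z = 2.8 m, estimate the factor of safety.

For an infinite slope with a slip plane parallel to the surface (no pore pressure): FS = [c + γz cos²β tanφ] / [γz sinβ cosβ].
γz = 20.4·2.8 = 57.12 kN/m²
Numerator = 18.5 + 57.12·cos²38.5°·tan25.8° = 18.5 + 57.12·0.6125·0.4834 = 35.412 kPa
Denominator = 57.12·sin38.5°·cos38.5° = 57.12·0.6225·0.7826 = 27.828 kPa
FS = 35.412 / 27.828 = 1.273

FS = 1.27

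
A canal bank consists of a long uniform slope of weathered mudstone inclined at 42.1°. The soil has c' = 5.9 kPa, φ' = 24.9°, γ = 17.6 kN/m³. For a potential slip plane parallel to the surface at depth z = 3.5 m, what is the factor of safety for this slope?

For an infinite slope with a slip plane parallel to the surface (no pore pressure): FS = [c' + γz cos²β tanφ'] / [γz sinβ cosβ].
γz = 17.6·3.5 = 61.60 kN/m²
Numerator = 5.9 + 61.60·cos²42.1°·tan24.9° = 5.9 + 61.60·0.5505·0.4642 = 21.642 kPa
Denominator = 61.60·sin42.1°·cos42.1° = 61.60·0.6704·0.7420 = 30.642 kPa
FS = 21.642 / 30.642 = 0.706

FS = 0.71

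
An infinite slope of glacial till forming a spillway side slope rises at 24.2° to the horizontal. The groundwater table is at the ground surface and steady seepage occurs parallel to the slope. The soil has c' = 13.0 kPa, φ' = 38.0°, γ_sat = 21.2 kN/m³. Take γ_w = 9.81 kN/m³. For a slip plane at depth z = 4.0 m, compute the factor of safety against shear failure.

With seepage parallel to the slope and the water table at the surface, the effective normal stress on the slip plane uses the buoyant unit weight γ' = γ_sat − γ_w while the driving shear stress uses γ_sat:
FS = [c' + γ' z cos²β tanφ'] / [γ_sat z sinβ cosβ]
γ' = 21.2 − 9.81 = 11.39 kN/m³
Numerator = 13.0 + 11.39·4.0·cos²24.2°·tan38.0° = 13.0 + 11.39·4.0·0.8320·0.7813 = 42.614 kPa
Denominator = 21.2·4.0·sin24.2°·cos24.2° = 21.2·4.0·0.4099·0.9121 = 31.707 kPa
FS = 42.614 / 31.707 = 1.344

FS = 1.34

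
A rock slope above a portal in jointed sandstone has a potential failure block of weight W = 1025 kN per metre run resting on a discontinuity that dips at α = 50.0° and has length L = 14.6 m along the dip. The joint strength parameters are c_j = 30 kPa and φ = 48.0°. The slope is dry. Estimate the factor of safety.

Resolving the block weight along and normal to the plane and applying the Mohr–Coulomb strength on the joint:
N' = W cosα = 1025·cos50.0° = 658.9 kN/m
Driving force T = W sinα = 1025·sin50.0° = 785.2 kN/m
Resisting force R = c_j·L + N'·tanφ = 30·14.6 + 658.9·tan48.0° = 438.0 + 731.7 = 1169.7 kN/m
FS = R / T = 1169.7 / 785.2 = 1.490

FS = 1.49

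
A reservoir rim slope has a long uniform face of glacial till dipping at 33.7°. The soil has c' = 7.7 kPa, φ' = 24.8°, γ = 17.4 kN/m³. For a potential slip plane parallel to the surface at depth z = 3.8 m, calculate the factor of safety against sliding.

For an infinite slope with a slip plane parallel to the surface (no pore pressure): FS = [c' + γz cos²β tanφ'] / [γz sinβ cosβ].
γz = 17.4·3.8 = 66.12 kN/m²
Numerator = 7.7 + 66.12·cos²33.7°·tan24.8° = 7.7 + 66.12·0.6921·0.4621 = 28.846 kPa
Denominator = 66.12·sin33.7°·cos33.7° = 66.12·0.5548·0.8320 = 30.521 kPa
FS = 28.846 / 30.521 = 0.945

FS = 0.95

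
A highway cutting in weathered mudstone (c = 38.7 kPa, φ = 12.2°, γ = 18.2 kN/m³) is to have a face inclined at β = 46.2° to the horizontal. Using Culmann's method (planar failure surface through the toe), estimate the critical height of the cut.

H_c = 35.10 m

Culmann's analysis gives the critical failure plane at α_cr = (β + φ)/2 = (46.2 + 12.2)/2 = 29.2°, and the critical height
H_c = (4c/γ) · sinβ cosφ / [1 − cos(β − φ)]
    = (4·38.7/18.2) · sin46.2°·cos12.2° / [1 − cos(34.0°)]
    = 8.505 · 0.7218·0.9774 / [1 − 0.8290]
    = 8.505 · 0.7055 / 0.1710
    = 35.10 m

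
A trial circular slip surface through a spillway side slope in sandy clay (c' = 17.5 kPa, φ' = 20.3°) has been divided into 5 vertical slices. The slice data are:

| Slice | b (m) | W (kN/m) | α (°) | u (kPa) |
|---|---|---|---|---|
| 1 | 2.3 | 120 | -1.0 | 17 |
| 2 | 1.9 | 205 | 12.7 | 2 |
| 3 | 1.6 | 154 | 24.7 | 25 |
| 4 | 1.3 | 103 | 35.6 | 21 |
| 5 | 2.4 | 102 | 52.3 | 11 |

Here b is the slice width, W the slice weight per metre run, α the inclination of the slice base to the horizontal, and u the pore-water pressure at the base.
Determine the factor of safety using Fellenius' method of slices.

Ordinary method of slices: FS = Σ[c'·Δl_i + (W_i cosα_i − u_i·Δl_i)·tanφ'] / Σ W_i sinα_i, with Δl_i = b_i / cosα_i.
Slice 1: Δl = 2.3/cos(-1.0°) = 2.300 m; N'_1 = 120·cos(-1.0°) − 17·2.300 = 80.9; c'Δl = 40.26; W sinα = -2.1
Slice 2: Δl = 1.9/cos12.7° = 1.948 m; N'_2 = 205·cos12.7° − 2·1.948 = 196.1; c'Δl = 34.08; W sinα = 45.1
Slice 3: Δl = 1.6/cos24.7° = 1.761 m; N'_3 = 154·cos24.7° − 25·1.761 = 95.9; c'Δl = 30.82; W sinα = 64.4
Slice 4: Δl = 1.3/cos35.6° = 1.599 m; N'_4 = 103·cos35.6° − 21·1.599 = 50.2; c'Δl = 27.98; W sinα = 60.0
Slice 5: Δl = 2.4/cos52.3° = 3.925 m; N'_5 = 102·cos52.3° − 11·3.925 = 19.2; c'Δl = 68.68; W sinα = 80.7
Σc'Δl = 201.8 kN/m; ΣN' = 442.2 kN/m; ΣW sinα = 248.0 kN/m
Resisting = 201.8 + 442.2·tan20.3° = 201.8 + 163.6 = 365.4 kN/m
FS = 365.4 / 248.0 = 1.473

FS = 1.47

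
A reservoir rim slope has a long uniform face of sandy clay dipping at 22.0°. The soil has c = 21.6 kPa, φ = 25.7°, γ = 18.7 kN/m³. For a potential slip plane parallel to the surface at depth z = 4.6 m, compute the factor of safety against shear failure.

FS = 1.91

For an infinite slope with a slip plane parallel to the surface (no pore pressure): FS = [c + γz cos²β tanφ] / [γz sinβ cosβ].
γz = 18.7·4.6 = 86.02 kN/m²
Numerator = 21.6 + 86.02·cos²22.0°·tan25.7° = 21.6 + 86.02·0.8597·0.4813 = 57.189 kPa
Denominator = 86.02·sin22.0°·cos22.0° = 86.02·0.3746·0.9272 = 29.877 kPa
FS = 57.189 / 29.877 = 1.914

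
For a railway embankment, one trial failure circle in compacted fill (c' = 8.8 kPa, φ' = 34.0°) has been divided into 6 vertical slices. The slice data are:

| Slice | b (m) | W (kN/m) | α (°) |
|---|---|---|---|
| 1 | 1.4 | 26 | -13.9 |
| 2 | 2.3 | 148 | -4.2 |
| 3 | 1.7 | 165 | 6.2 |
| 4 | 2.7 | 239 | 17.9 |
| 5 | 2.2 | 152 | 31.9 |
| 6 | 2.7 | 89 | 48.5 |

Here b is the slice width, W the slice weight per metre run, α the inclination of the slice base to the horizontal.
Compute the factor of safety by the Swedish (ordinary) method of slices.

Ordinary method of slices: FS = Σ[c'·Δl_i + (W_i cosα_i)·tanφ'] / Σ W_i sinα_i, with Δl_i = b_i / cosα_i.
Slice 1: Δl = 1.4/cos(-13.9°) = 1.442 m; N'_1 = 26·cos(-13.9°) = 25.2; c'Δl = 12.69; W sinα = -6.2
Slice 2: Δl = 2.3/cos(-4.2°) = 2.306 m; N'_2 = 148·cos(-4.2°) = 147.6; c'Δl = 20.29; W sinα = -10.8
Slice 3: Δl = 1.7/cos6.2° = 1.710 m; N'_3 = 165·cos6.2° = 164.0; c'Δl = 15.05; W sinα = 17.8
Slice 4: Δl = 2.7/cos17.9° = 2.837 m; N'_4 = 239·cos17.9° = 227.4; c'Δl = 24.97; W sinα = 73.5
Slice 5: Δl = 2.2/cos31.9° = 2.591 m; N'_5 = 152·cos31.9° = 129.0; c'Δl = 22.80; W sinα = 80.3
Slice 6: Δl = 2.7/cos48.5° = 4.075 m; N'_6 = 89·cos48.5° = 59.0; c'Δl = 35.86; W sinα = 66.7
Σc'Δl = 131.7 kN/m; ΣN' = 752.3 kN/m; ΣW sinα = 221.2 kN/m
Resisting = 131.7 + 752.3·tan34.0° = 131.7 + 507.4 = 639.1 kN/m
FS = 639.1 / 221.2 = 2.890

FS = 2.89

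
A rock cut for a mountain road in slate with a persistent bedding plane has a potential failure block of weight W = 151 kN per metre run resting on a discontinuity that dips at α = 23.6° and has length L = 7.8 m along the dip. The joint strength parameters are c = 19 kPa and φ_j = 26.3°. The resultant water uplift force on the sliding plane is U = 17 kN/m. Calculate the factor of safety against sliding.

Resolving the block weight along and normal to the plane and applying the Mohr–Coulomb strength on the joint:
N' = W cosα − U = 151·cos23.6° − 17 = 121.4 kN/m
Driving force T = W sinα = 151·sin23.6° = 60.5 kN/m
Resisting force R = c·L + N'·tanφ_j = 19·7.8 + 121.4·tan26.3° = 148.2 + 60.0 = 208.2 kN/m
FS = R / T = 208.2 / 60.5 = 3.444

FS = 3.44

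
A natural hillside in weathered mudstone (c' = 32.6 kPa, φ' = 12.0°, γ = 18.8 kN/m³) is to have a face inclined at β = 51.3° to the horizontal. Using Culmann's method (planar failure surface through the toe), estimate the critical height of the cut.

Culmann's analysis gives the critical failure plane at α_cr = (β + φ')/2 = (51.3 + 12.0)/2 = 31.6°, and the critical height
H_c = (4c'/γ) · sinβ cosφ' / [1 − cos(β − φ')]
    = (4·32.6/18.8) · sin51.3°·cos12.0° / [1 − cos(39.3°)]
    = 6.936 · 0.7804·0.9781 / [1 − 0.7738]
    = 6.936 · 0.7634 / 0.2262
    = 23.41 m

H_c = 23.41 m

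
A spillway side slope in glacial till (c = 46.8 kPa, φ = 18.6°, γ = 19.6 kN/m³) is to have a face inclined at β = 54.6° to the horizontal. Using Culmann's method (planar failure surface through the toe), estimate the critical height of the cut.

Culmann's analysis gives the critical failure plane at α_cr = (β + φ)/2 = (54.6 + 18.6)/2 = 36.6°, and the critical height
H_c = (4c/γ) · sinβ cosφ / [1 − cos(β − φ)]
    = (4·46.8/19.6) · sin54.6°·cos18.6° / [1 − cos(36.0°)]
    = 9.551 · 0.8151·0.9478 / [1 − 0.8090]
    = 9.551 · 0.7726 / 0.1910
    = 38.64 m

H_c = 38.64 m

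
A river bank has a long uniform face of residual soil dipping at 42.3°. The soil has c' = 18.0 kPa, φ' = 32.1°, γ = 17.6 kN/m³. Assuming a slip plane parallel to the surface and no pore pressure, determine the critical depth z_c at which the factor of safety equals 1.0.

Setting FS = 1.00 in FS = [c' + γz cos²β tanφ'] / [γz sinβ cosβ] and solving for z:
z = c' / [γ cosβ (FS·sinβ − cosβ·tanφ')]
  = 18.0 / [17.6·cos42.3°·(1.00·sin42.3° − cos42.3°·tan32.1°)]
  = 18.0 / [17.6·0.7396·(1.00·0.6730 − 0.7396·0.6273)]
  = 18.0 / 2.7212 = 6.615 m

z_c = 6.61 m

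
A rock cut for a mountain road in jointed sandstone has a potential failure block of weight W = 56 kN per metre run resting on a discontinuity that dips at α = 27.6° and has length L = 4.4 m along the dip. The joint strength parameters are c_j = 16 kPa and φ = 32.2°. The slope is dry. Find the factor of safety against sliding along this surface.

Resolving the block weight along and normal to the plane and applying the Mohr–Coulomb strength on the joint:
N' = W cosα = 56·cos27.6° = 49.6 kN/m
Driving force T = W sinα = 56·sin27.6° = 25.9 kN/m
Resisting force R = c_j·L + N'·tanφ = 16·4.4 + 49.6·tan32.2° = 70.4 + 31.3 = 101.7 kN/m
FS = R / T = 101.7 / 25.9 = 3.918

FS = 3.92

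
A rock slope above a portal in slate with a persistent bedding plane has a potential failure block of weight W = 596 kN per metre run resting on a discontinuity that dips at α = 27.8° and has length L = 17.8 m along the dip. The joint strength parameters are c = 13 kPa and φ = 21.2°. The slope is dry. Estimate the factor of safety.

FS = 1.57

Resolving the block weight along and normal to the plane and applying the Mohr–Coulomb strength on the joint:
N' = W cosα = 596·cos27.8° = 527.2 kN/m
Driving force T = W sinα = 596·sin27.8° = 278.0 kN/m
Resisting force R = c·L + N'·tanφ = 13·17.8 + 527.2·tan21.2° = 231.4 + 204.5 = 435.9 kN/m
FS = R / T = 435.9 / 278.0 = 1.568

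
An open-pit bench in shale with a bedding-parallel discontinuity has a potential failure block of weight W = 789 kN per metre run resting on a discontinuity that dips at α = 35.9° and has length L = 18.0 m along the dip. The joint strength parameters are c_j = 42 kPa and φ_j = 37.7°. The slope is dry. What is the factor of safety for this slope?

Resolving the block weight along and normal to the plane and applying the Mohr–Coulomb strength on the joint:
N' = W cosα = 789·cos35.9° = 639.1 kN/m
Driving force T = W sinα = 789·sin35.9° = 462.6 kN/m
Resisting force R = c_j·L + N'·tanφ_j = 42·18.0 + 639.1·tan37.7° = 756.0 + 494.0 = 1250.0 kN/m
FS = R / T = 1250.0 / 462.6 = 2.702

FS = 2.70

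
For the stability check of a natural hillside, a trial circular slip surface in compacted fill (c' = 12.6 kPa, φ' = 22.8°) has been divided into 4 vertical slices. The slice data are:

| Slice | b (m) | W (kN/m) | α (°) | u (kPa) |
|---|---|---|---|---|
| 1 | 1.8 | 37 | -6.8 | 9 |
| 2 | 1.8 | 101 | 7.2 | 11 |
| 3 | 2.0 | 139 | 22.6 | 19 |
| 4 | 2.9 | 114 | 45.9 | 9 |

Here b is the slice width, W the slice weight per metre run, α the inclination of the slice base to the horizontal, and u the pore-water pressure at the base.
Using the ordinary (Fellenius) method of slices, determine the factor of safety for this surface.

FS = 1.55

Ordinary method of slices: FS = Σ[c'·Δl_i + (W_i cosα_i − u_i·Δl_i)·tanφ'] / Σ W_i sinα_i, with Δl_i = b_i / cosα_i.
Slice 1: Δl = 1.8/cos(-6.8°) = 1.813 m; N'_1 = 37·cos(-6.8°) − 9·1.813 = 20.4; c'Δl = 22.84; W sinα = -4.4
Slice 2: Δl = 1.8/cos7.2° = 1.814 m; N'_2 = 101·cos7.2° − 11·1.814 = 80.2; c'Δl = 22.86; W sinα = 12.7
Slice 3: Δl = 2.0/cos22.6° = 2.166 m; N'_3 = 139·cos22.6° − 19·2.166 = 87.2; c'Δl = 27.30; W sinα = 53.4
Slice 4: Δl = 2.9/cos45.9° = 4.167 m; N'_4 = 114·cos45.9° − 9·4.167 = 41.8; c'Δl = 52.51; W sinα = 81.9
Σc'Δl = 125.5 kN/m; ΣN' = 229.7 kN/m; ΣW sinα = 143.6 kN/m
Resisting = 125.5 + 229.7·tan22.8° = 125.5 + 96.5 = 222.0 kN/m
FS = 222.0 / 143.6 = 1.547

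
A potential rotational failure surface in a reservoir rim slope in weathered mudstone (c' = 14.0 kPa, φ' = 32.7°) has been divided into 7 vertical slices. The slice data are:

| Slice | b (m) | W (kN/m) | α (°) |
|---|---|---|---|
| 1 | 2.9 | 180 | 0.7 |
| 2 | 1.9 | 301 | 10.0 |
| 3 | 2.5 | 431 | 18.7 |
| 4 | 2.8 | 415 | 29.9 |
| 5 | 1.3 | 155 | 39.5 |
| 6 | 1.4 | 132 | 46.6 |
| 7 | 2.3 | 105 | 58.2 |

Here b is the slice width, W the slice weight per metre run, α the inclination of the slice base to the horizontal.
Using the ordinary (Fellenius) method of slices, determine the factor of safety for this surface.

Ordinary method of slices: FS = Σ[c'·Δl_i + (W_i cosα_i)·tanφ'] / Σ W_i sinα_i, with Δl_i = b_i / cosα_i.
Slice 1: Δl = 2.9/cos0.7° = 2.900 m; N'_1 = 180·cos0.7° = 180.0; c'Δl = 40.60; W sinα = 2.2
Slice 2: Δl = 1.9/cos10.0° = 1.929 m; N'_2 = 301·cos10.0° = 296.4; c'Δl = 27.01; W sinα = 52.3
Slice 3: Δl = 2.5/cos18.7° = 2.639 m; N'_3 = 431·cos18.7° = 408.2; c'Δl = 36.95; W sinα = 138.2
Slice 4: Δl = 2.8/cos29.9° = 3.230 m; N'_4 = 415·cos29.9° = 359.8; c'Δl = 45.22; W sinα = 206.9
Slice 5: Δl = 1.3/cos39.5° = 1.685 m; N'_5 = 155·cos39.5° = 119.6; c'Δl = 23.59; W sinα = 98.6
Slice 6: Δl = 1.4/cos46.6° = 2.038 m; N'_6 = 132·cos46.6° = 90.7; c'Δl = 28.53; W sinα = 95.9
Slice 7: Δl = 2.3/cos58.2° = 4.365 m; N'_7 = 105·cos58.2° = 55.3; c'Δl = 61.11; W sinα = 89.2
Σc'Δl = 263.0 kN/m; ΣN' = 1510.1 kN/m; ΣW sinα = 683.3 kN/m
Resisting = 263.0 + 1510.1·tan32.7° = 263.0 + 969.4 = 1232.4 kN/m
FS = 1232.4 / 683.3 = 1.804

FS = 1.80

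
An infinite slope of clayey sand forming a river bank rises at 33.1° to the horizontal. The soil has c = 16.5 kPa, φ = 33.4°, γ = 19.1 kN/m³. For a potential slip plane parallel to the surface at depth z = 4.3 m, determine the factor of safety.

For an infinite slope with a slip plane parallel to the surface (no pore pressure): FS = [c + γz cos²β tanφ] / [γz sinβ cosβ].
γz = 19.1·4.3 = 82.13 kN/m²
Numerator = 16.5 + 82.13·cos²33.1°·tan33.4° = 16.5 + 82.13·0.7018·0.6594 = 54.504 kPa
Denominator = 82.13·sin33.1°·cos33.1° = 82.13·0.5461·0.8377 = 37.573 kPa
FS = 54.504 / 37.573 = 1.451

FS = 1.45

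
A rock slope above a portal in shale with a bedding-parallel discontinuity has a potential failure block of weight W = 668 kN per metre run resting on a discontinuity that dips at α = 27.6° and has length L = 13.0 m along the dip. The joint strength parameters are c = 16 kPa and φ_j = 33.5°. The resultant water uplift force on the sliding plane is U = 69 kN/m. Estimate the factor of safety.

FS = 1.79

Resolving the block weight along and normal to the plane and applying the Mohr–Coulomb strength on the joint:
N' = W cosα − U = 668·cos27.6° − 69 = 523.0 kN/m
Driving force T = W sinα = 668·sin27.6° = 309.5 kN/m
Resisting force R = c·L + N'·tanφ_j = 16·13.0 + 523.0·tan33.5° = 208.0 + 346.2 = 554.2 kN/m
FS = R / T = 554.2 / 309.5 = 1.791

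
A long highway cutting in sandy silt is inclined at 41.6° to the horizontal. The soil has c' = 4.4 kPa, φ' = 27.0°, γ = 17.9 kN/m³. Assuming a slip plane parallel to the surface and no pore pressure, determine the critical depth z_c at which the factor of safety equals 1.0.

z_c = 1.16 m

Setting FS = 1.00 in FS = [c' + γz cos²β tanφ'] / [γz sinβ cosβ] and solving for z:
z = c' / [γ cosβ (FS·sinβ − cosβ·tanφ')]
  = 4.4 / [17.9·cos41.6°·(1.00·sin41.6° − cos41.6°·tan27.0°)]
  = 4.4 / [17.9·0.7478·(1.00·0.6639 − 0.7478·0.5095)]
  = 4.4 / 3.7868 = 1.162 m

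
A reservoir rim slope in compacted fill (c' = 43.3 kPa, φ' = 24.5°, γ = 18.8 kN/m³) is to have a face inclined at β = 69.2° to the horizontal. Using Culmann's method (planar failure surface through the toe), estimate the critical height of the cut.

H_c = 27.10 m

Culmann's analysis gives the critical failure plane at α_cr = (β + φ')/2 = (69.2 + 24.5)/2 = 46.9°, and the critical height
H_c = (4c'/γ) · sinβ cosφ' / [1 − cos(β − φ')]
    = (4·43.3/18.8) · sin69.2°·cos24.5° / [1 − cos(44.7°)]
    = 9.213 · 0.9348·0.9100 / [1 − 0.7108]
    = 9.213 · 0.8507 / 0.2892
    = 27.10 m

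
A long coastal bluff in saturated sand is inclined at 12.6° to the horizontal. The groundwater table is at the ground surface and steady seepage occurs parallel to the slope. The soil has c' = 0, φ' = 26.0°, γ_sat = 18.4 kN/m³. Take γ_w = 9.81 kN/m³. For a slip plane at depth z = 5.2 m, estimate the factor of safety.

FS = 1.02

With seepage parallel to the slope and the water table at the surface, the effective normal stress on the slip plane uses the buoyant unit weight γ' = γ_sat − γ_w while the driving shear stress uses γ_sat:
FS = [c' + γ' z cos²β tanφ'] / [γ_sat z sinβ cosβ]
(For c' = 0 this reduces to FS = (γ'/γ_sat)·tanφ'/tanβ.)
γ' = 18.4 − 9.81 = 8.59 kN/m³
Numerator = 0.0 + 8.59·5.2·cos²12.6°·tan26.0° = 0.0 + 8.59·5.2·0.9524·0.4877 = 20.749 kPa
Denominator = 18.4·5.2·sin12.6°·cos12.6° = 18.4·5.2·0.2181·0.9759 = 20.369 kPa
FS = 20.749 / 20.369 = 1.019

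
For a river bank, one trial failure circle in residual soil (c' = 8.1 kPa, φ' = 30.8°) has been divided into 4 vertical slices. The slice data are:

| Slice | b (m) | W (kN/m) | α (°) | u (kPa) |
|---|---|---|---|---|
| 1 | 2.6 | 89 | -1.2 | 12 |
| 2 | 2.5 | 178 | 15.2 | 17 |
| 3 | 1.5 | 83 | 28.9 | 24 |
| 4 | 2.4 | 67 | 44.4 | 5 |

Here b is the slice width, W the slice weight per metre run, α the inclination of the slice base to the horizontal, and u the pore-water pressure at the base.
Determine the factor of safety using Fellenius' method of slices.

Ordinary method of slices: FS = Σ[c'·Δl_i + (W_i cosα_i − u_i·Δl_i)·tanφ'] / Σ W_i sinα_i, with Δl_i = b_i / cosα_i.
Slice 1: Δl = 2.6/cos(-1.2°) = 2.601 m; N'_1 = 89·cos(-1.2°) − 12·2.601 = 57.8; c'Δl = 21.06; W sinα = -1.9
Slice 2: Δl = 2.5/cos15.2° = 2.591 m; N'_2 = 178·cos15.2° − 17·2.591 = 127.7; c'Δl = 20.98; W sinα = 46.7
Slice 3: Δl = 1.5/cos28.9° = 1.713 m; N'_3 = 83·cos28.9° − 24·1.713 = 31.5; c'Δl = 13.88; W sinα = 40.1
Slice 4: Δl = 2.4/cos44.4° = 3.359 m; N'_4 = 67·cos44.4° − 5·3.359 = 31.1; c'Δl = 27.21; W sinα = 46.9
Σc'Δl = 83.1 kN/m; ΣN' = 248.1 kN/m; ΣW sinα = 131.8 kN/m
Resisting = 83.1 + 248.1·tan30.8° = 83.1 + 147.9 = 231.0 kN/m
FS = 231.0 / 131.8 = 1.753

FS = 1.75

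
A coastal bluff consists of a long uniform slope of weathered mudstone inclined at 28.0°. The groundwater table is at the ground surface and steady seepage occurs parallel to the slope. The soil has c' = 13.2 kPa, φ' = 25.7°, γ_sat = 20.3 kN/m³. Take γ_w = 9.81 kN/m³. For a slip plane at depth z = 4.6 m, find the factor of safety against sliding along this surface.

FS = 0.81

With seepage parallel to the slope and the water table at the surface, the effective normal stress on the slip plane uses the buoyant unit weight γ' = γ_sat − γ_w while the driving shear stress uses γ_sat:
FS = [c' + γ' z cos²β tanφ'] / [γ_sat z sinβ cosβ]
γ' = 20.3 − 9.81 = 10.49 kN/m³
Numerator = 13.2 + 10.49·4.6·cos²28.0°·tan25.7° = 13.2 + 10.49·4.6·0.7796·0.4813 = 31.305 kPa
Denominator = 20.3·4.6·sin28.0°·cos28.0° = 20.3·4.6·0.4695·0.8829 = 38.708 kPa
FS = 31.305 / 38.708 = 0.809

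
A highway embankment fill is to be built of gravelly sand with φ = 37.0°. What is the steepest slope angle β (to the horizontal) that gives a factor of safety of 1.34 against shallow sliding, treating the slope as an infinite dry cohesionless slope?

For an infinite dry cohesionless slope FS = tanφ/tanβ, so tanβ = tanφ / FS.
tanβ = tan37.0° / 1.34 = 0.7536 / 1.34 = 0.5624
β = arctan(0.5624) = 29.35°

β = 29.4°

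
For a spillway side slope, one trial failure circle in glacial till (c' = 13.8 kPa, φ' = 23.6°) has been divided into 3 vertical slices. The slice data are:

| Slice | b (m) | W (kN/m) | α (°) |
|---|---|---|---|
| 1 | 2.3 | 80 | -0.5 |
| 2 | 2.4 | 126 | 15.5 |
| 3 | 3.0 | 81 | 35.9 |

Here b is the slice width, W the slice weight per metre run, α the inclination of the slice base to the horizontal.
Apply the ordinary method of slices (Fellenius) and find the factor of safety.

FS = 2.91

Ordinary method of slices: FS = Σ[c'·Δl_i + (W_i cosα_i)·tanφ'] / Σ W_i sinα_i, with Δl_i = b_i / cosα_i.
Slice 1: Δl = 2.3/cos(-0.5°) = 2.300 m; N'_1 = 80·cos(-0.5°) = 80.0; c'Δl = 31.74; W sinα = -0.7
Slice 2: Δl = 2.4/cos15.5° = 2.491 m; N'_2 = 126·cos15.5° = 121.4; c'Δl = 34.37; W sinα = 33.7
Slice 3: Δl = 3.0/cos35.9° = 3.704 m; N'_3 = 81·cos35.9° = 65.6; c'Δl = 51.11; W sinα = 47.5
Σc'Δl = 117.2 kN/m; ΣN' = 267.0 kN/m; ΣW sinα = 80.5 kN/m
Resisting = 117.2 + 267.0·tan23.6° = 117.2 + 116.7 = 233.9 kN/m
FS = 233.9 / 80.5 = 2.906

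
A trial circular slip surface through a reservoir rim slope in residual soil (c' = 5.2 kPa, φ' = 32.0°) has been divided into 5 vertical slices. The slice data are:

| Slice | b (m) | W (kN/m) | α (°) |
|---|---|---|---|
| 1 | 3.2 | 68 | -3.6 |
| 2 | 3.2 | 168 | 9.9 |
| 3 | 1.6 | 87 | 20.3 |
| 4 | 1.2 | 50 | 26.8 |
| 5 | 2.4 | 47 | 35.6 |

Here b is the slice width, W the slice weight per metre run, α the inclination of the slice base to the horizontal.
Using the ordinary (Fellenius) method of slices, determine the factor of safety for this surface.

FS = 2.99

Ordinary method of slices: FS = Σ[c'·Δl_i + (W_i cosα_i)·tanφ'] / Σ W_i sinα_i, with Δl_i = b_i / cosα_i.
Slice 1: Δl = 3.2/cos(-3.6°) = 3.206 m; N'_1 = 68·cos(-3.6°) = 67.9; c'Δl = 16.67; W sinα = -4.3
Slice 2: Δl = 3.2/cos9.9° = 3.248 m; N'_2 = 168·cos9.9° = 165.5; c'Δl = 16.89; W sinα = 28.9
Slice 3: Δl = 1.6/cos20.3° = 1.706 m; N'_3 = 87·cos20.3° = 81.6; c'Δl = 8.87; W sinα = 30.2
Slice 4: Δl = 1.2/cos26.8° = 1.344 m; N'_4 = 50·cos26.8° = 44.6; c'Δl = 6.99; W sinα = 22.5
Slice 5: Δl = 2.4/cos35.6° = 2.952 m; N'_5 = 47·cos35.6° = 38.2; c'Δl = 15.35; W sinα = 27.4
Σc'Δl = 64.8 kN/m; ΣN' = 397.8 kN/m; ΣW sinα = 104.7 kN/m
Resisting = 64.8 + 397.8·tan32.0° = 64.8 + 248.6 = 313.4 kN/m
FS = 313.4 / 104.7 = 2.993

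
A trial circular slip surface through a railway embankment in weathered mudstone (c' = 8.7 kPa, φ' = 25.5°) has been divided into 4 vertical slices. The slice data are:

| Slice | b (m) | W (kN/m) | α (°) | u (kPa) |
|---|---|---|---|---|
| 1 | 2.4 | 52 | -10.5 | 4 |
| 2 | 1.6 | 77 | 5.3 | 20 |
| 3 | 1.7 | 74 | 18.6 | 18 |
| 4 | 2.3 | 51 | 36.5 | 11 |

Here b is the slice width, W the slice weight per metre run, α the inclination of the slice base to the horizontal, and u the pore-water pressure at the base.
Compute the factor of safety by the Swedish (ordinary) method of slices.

Ordinary method of slices: FS = Σ[c'·Δl_i + (W_i cosα_i − u_i·Δl_i)·tanφ'] / Σ W_i sinα_i, with Δl_i = b_i / cosα_i.
Slice 1: Δl = 2.4/cos(-10.5°) = 2.441 m; N'_1 = 52·cos(-10.5°) − 4·2.441 = 41.4; c'Δl = 21.24; W sinα = -9.5
Slice 2: Δl = 1.6/cos5.3° = 1.607 m; N'_2 = 77·cos5.3° − 20·1.607 = 44.5; c'Δl = 13.98; W sinα = 7.1
Slice 3: Δl = 1.7/cos18.6° = 1.794 m; N'_3 = 74·cos18.6° − 18·1.794 = 37.8; c'Δl = 15.61; W sinα = 23.6
Slice 4: Δl = 2.3/cos36.5° = 2.861 m; N'_4 = 51·cos36.5° − 11·2.861 = 9.5; c'Δl = 24.89; W sinα = 30.3
Σc'Δl = 75.7 kN/m; ΣN' = 133.3 kN/m; ΣW sinα = 51.6 kN/m
Resisting = 75.7 + 133.3·tan25.5° = 75.7 + 63.6 = 139.3 kN/m
FS = 139.3 / 51.6 = 2.701

FS = 2.70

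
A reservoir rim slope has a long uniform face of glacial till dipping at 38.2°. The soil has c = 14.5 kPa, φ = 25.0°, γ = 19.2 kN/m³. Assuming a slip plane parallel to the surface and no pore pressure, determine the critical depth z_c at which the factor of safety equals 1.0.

Setting FS = 1.00 in FS = [c + γz cos²β tanφ] / [γz sinβ cosβ] and solving for z:
z = c / [γ cosβ (FS·sinβ − cosβ·tanφ)]
  = 14.5 / [19.2·cos38.2°·(1.00·sin38.2° − cos38.2°·tan25.0°)]
  = 14.5 / [19.2·0.7859·(1.00·0.6184 − 0.7859·0.4663)]
  = 14.5 / 3.8016 = 3.814 m

z_c = 3.81 m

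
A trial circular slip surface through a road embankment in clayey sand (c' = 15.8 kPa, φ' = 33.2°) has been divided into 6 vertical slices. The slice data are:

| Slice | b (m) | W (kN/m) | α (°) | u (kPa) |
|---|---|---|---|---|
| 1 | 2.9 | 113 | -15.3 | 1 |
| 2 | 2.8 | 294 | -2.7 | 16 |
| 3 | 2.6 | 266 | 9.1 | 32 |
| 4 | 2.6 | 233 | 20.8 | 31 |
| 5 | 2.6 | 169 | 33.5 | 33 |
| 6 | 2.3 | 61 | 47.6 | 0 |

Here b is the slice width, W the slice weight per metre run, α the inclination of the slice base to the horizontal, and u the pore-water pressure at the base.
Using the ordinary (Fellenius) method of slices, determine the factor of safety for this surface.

Ordinary method of slices: FS = Σ[c'·Δl_i + (W_i cosα_i − u_i·Δl_i)·tanφ'] / Σ W_i sinα_i, with Δl_i = b_i / cosα_i.
Slice 1: Δl = 2.9/cos(-15.3°) = 3.007 m; N'_1 = 113·cos(-15.3°) − 1·3.007 = 106.0; c'Δl = 47.50; W sinα = -29.8
Slice 2: Δl = 2.8/cos(-2.7°) = 2.803 m; N'_2 = 294·cos(-2.7°) − 16·2.803 = 248.8; c'Δl = 44.29; W sinα = -13.8
Slice 3: Δl = 2.6/cos9.1° = 2.633 m; N'_3 = 266·cos9.1° − 32·2.633 = 178.4; c'Δl = 41.60; W sinα = 42.1
Slice 4: Δl = 2.6/cos20.8° = 2.781 m; N'_4 = 233·cos20.8° − 31·2.781 = 131.6; c'Δl = 43.94; W sinα = 82.7
Slice 5: Δl = 2.6/cos33.5° = 3.118 m; N'_5 = 169·cos33.5° − 33·3.118 = 38.0; c'Δl = 49.26; W sinα = 93.3
Slice 6: Δl = 2.3/cos47.6° = 3.411 m; N'_6 = 61·cos47.6° − 0·3.411 = 41.1; c'Δl = 53.89; W sinα = 45.0
Σc'Δl = 280.5 kN/m; ΣN' = 744.0 kN/m; ΣW sinα = 219.5 kN/m
Resisting = 280.5 + 744.0·tan33.2° = 280.5 + 486.8 = 767.3 kN/m
FS = 767.3 / 219.5 = 3.496

FS = 3.50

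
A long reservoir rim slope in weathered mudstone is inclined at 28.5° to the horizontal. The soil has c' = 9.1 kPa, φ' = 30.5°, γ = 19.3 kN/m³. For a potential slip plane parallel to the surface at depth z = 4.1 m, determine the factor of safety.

FS = 1.36

For an infinite slope with a slip plane parallel to the surface (no pore pressure): FS = [c' + γz cos²β tanφ'] / [γz sinβ cosβ].
γz = 19.3·4.1 = 79.13 kN/m²
Numerator = 9.1 + 79.13·cos²28.5°·tan30.5° = 9.1 + 79.13·0.7723·0.5890 = 45.099 kPa
Denominator = 79.13·sin28.5°·cos28.5° = 79.13·0.4772·0.8788 = 33.182 kPa
FS = 45.099 / 33.182 = 1.359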